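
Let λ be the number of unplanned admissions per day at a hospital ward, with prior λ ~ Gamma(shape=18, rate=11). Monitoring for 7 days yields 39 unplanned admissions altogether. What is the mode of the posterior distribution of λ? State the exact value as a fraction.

28/9

Total count 39 over total exposure 7 days.
By Gamma–Poisson conjugacy, the posterior is Gamma(α + Σx, β + Σt) = Gamma(18 + 39, 11 + 7) = Gamma(57, 18).
Posterior mode = (α'−1)/β' = 56/18 = 28/9.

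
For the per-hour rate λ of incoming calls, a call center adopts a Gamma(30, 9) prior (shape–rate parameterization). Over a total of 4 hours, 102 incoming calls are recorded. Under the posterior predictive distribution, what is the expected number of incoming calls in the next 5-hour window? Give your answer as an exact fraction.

Total count 102 over total exposure 4 hours.
Gamma(α, β) with Poisson data over total exposure Σt gives posterior Gamma(α+Σx, β+Σt) = Gamma(132, 13).
Predictive mean over a 5-hour window = T·E[λ|data] = 5·132/13 = 660/13.

660/13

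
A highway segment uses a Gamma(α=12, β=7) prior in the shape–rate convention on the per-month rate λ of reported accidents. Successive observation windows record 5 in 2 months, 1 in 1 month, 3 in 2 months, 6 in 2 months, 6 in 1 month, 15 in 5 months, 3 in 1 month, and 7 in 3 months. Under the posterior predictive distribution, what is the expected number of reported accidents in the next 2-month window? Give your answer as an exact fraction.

Total count: 5 + 1 + 3 + 6 + 6 + 15 + 3 + 7 = 46.
Total exposure: 2 + 1 + 2 + 2 + 1 + 5 + 1 + 3 = 17 months.
By Gamma–Poisson conjugacy, the posterior is Gamma(α + Σx, β + Σt) = Gamma(12 + 46, 7 + 17) = Gamma(58, 24).
Predictive mean over a 2-month window = T·E[λ|data] = 2·58/24 = 29/6.

29/6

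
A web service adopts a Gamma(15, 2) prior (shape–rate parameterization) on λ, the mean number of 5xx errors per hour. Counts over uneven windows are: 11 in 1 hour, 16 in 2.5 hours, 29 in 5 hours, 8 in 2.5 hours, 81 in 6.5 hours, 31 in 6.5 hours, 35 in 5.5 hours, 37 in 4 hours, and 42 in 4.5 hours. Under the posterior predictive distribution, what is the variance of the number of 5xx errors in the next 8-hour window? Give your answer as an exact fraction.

366/5

Total count: 11 + 16 + 29 + 8 + 81 + 31 + 35 + 37 + 42 = 290.
Total exposure: 1 + 2.5 + 5 + 2.5 + 6.5 + 6.5 + 5.5 + 4 + 4.5 = 38 hours.
The Gamma prior is conjugate for the Poisson rate, so λ | data ~ Gamma(15+290, 2+38) = Gamma(305, 40).
The posterior predictive for a window of length T is Negative Binomial with variance T·α'·(β'+T)/β'² = 8·305·48/1600 = 366/5.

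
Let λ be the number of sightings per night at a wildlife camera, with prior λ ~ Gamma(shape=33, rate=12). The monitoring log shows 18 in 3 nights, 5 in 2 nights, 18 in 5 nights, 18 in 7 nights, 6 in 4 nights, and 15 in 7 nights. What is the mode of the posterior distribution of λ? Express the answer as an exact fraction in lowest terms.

14/5

Total count: 18 + 5 + 18 + 18 + 6 + 15 = 80.
Total exposure: 3 + 2 + 5 + 7 + 4 + 7 = 28 nights.
Gamma(α, β) with Poisson data over total exposure Σt gives posterior Gamma(α+Σx, β+Σt) = Gamma(113, 40).
Posterior mode = (α'−1)/β' = 112/40 = 14/5.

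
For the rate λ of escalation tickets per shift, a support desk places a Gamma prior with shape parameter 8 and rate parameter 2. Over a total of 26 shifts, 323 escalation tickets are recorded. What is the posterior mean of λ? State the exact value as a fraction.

331/28

Total count 323 over total exposure 26 shifts.
Posterior: α' = 8 + 323 = 331, β' = 2 + 26 = 28.
Posterior mean = α'/β' = 331/28.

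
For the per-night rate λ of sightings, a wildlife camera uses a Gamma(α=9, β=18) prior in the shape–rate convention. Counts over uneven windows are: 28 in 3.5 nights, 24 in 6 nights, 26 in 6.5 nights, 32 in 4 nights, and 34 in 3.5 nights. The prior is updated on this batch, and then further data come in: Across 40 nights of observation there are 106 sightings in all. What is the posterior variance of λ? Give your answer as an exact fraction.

Total count: 28 + 24 + 26 + 32 + 34 = 144.
Total exposure: 3.5 + 6 + 6.5 + 4 + 3.5 = 23.5 nights.
After the first batch: Gamma(9 + 144, 18 + 23.5) = Gamma(153, 83/2).
Total count 106 over total exposure 40 nights.
After the second batch: Gamma(153 + 106, 83/2 + 40) = Gamma(259, 163/2).
Posterior variance = α'/β'² = 259/(26569/4) = 1036/26569.

1036/26569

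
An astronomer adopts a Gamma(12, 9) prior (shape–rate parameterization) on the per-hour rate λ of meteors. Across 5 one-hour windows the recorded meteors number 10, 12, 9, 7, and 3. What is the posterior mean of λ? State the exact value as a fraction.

53/14

Total count: 10 + 12 + 9 + 7 + 3 = 41.
Total exposure: 5 hours.
Posterior: α' = 12 + 41 = 53, β' = 9 + 5 = 14.
Posterior mean = α'/β' = 53/14.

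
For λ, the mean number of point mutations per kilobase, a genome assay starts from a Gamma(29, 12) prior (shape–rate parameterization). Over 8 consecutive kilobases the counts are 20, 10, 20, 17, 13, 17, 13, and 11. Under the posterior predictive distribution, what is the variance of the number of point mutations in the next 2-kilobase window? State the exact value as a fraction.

Total count: 20 + 10 + 20 + 17 + 13 + 17 + 13 + 11 = 121.
Total exposure: 8 kilobases.
Conjugate update: add total count to the shape and total exposure to the rate, giving Gamma(150, 20).
The posterior predictive for a window of length T is Negative Binomial with variance T·α'·(β'+T)/β'² = 2·150·22/400 = 33/2.

33/2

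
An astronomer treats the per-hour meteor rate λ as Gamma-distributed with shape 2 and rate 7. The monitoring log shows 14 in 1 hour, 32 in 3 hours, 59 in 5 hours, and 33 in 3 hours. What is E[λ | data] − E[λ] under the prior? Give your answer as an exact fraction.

Total count: 14 + 32 + 59 + 33 = 138.
Total exposure: 1 + 3 + 5 + 3 = 12 hours.
The Gamma prior is conjugate for the Poisson rate, so λ | data ~ Gamma(2+138, 7+12) = Gamma(140, 19).
Posterior mean = 140/19 = 140/19; prior mean = 2/7 = 2/7. Difference = 140/19 − 2/7 = 942/133.

942/133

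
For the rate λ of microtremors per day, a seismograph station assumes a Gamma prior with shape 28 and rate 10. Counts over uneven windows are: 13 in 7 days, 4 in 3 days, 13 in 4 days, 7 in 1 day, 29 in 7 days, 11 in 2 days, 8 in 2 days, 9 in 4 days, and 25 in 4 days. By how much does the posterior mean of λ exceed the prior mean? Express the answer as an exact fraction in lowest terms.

119/220

Total count: 13 + 4 + 13 + 7 + 29 + 11 + 8 + 9 + 25 = 119.
Total exposure: 7 + 3 + 4 + 1 + 7 + 2 + 2 + 4 + 4 = 34 days.
Gamma(α, β) with Poisson data over total exposure Σt gives posterior Gamma(α+Σx, β+Σt) = Gamma(147, 44).
Posterior mean = 147/44 = 147/44; prior mean = 28/10 = 14/5. Difference = 147/44 − 14/5 = 119/220.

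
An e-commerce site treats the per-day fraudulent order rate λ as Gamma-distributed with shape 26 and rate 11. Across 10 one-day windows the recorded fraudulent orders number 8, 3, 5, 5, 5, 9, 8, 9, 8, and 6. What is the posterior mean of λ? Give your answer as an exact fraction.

92/21

Total count: 8 + 3 + 5 + 5 + 5 + 9 + 8 + 9 + 8 + 6 = 66.
Total exposure: 10 days.
Conjugate update: add total count to the shape and total exposure to the rate, giving Gamma(92, 21).
Posterior mean = α'/β' = 92/21.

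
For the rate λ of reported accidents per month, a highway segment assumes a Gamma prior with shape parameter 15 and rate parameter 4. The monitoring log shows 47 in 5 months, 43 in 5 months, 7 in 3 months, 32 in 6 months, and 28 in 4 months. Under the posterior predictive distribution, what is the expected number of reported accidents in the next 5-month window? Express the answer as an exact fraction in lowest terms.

860/27

Total count: 47 + 43 + 7 + 32 + 28 = 157.
Total exposure: 5 + 5 + 3 + 6 + 4 = 23 months.
Gamma(α, β) with Poisson data over total exposure Σt gives posterior Gamma(α+Σx, β+Σt) = Gamma(172, 27).
Predictive mean over a 5-month window = T·E[λ|data] = 5·172/27 = 860/27.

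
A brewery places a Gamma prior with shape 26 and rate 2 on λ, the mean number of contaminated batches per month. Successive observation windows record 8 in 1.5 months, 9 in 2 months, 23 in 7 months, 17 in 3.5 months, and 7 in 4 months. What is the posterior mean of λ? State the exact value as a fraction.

9/2

Total count: 8 + 9 + 23 + 17 + 7 = 64.
Total exposure: 1.5 + 2 + 7 + 3.5 + 4 = 18 months.
Gamma(α, β) with Poisson data over total exposure Σt gives posterior Gamma(α+Σx, β+Σt) = Gamma(90, 20).
Posterior mean = α'/β' = 90/20 = 9/2.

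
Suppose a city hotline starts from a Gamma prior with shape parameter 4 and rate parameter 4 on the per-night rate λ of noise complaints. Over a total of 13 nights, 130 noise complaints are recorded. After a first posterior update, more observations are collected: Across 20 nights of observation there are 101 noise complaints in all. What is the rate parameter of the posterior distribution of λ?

Total count 130 over total exposure 13 nights.
After the first batch: Gamma(4 + 130, 4 + 13) = Gamma(134, 17).
Total count 101 over total exposure 20 nights.
After the second batch: Gamma(134 + 101, 17 + 20) = Gamma(235, 37).

37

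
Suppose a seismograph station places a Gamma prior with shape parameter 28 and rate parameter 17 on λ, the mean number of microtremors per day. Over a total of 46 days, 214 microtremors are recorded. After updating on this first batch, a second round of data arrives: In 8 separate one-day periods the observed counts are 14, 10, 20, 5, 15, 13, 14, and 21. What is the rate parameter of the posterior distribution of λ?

71

Total count 214 over total exposure 46 days.
After the first batch: Gamma(28 + 214, 17 + 46) = Gamma(242, 63).
Total count: 14 + 10 + 20 + 5 + 15 + 13 + 14 + 21 = 112.
Total exposure: 8 days.
After the second batch: Gamma(242 + 112, 63 + 8) = Gamma(354, 71).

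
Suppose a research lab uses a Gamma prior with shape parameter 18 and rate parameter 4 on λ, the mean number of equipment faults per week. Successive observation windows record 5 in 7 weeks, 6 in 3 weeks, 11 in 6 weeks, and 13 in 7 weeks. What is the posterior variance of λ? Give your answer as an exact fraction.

53/729

Total count: 5 + 6 + 11 + 13 = 35.
Total exposure: 7 + 3 + 6 + 7 = 23 weeks.
Gamma(α, β) with Poisson data over total exposure Σt gives posterior Gamma(α+Σx, β+Σt) = Gamma(53, 27).
Posterior variance = α'/β'² = 53/729.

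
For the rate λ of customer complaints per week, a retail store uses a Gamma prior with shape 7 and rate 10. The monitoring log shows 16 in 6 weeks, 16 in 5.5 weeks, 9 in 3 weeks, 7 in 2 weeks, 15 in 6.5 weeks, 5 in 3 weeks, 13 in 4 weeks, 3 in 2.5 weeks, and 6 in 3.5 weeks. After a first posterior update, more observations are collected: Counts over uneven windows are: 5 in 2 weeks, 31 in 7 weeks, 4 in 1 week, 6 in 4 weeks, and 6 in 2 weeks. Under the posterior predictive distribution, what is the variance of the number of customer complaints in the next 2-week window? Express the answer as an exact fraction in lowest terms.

Total count: 16 + 16 + 9 + 7 + 15 + 5 + 13 + 3 + 6 = 90.
Total exposure: 6 + 5.5 + 3 + 2 + 6.5 + 3 + 4 + 2.5 + 3.5 = 36 weeks.
After the first batch: Gamma(7 + 90, 10 + 36) = Gamma(97, 46).
Total count: 5 + 31 + 4 + 6 + 6 = 52.
Total exposure: 2 + 7 + 1 + 4 + 2 = 16 weeks.
After the second batch: Gamma(97 + 52, 46 + 16) = Gamma(149, 62).
The posterior predictive for a window of length T is Negative Binomial with variance T·α'·(β'+T)/β'² = 2·149·64/3844 = 4768/961.

4768/961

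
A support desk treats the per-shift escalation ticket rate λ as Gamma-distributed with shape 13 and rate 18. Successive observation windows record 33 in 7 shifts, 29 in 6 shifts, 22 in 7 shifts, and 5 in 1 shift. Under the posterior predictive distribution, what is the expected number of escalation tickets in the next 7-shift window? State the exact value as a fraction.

238/13

Total count: 33 + 29 + 22 + 5 = 89.
Total exposure: 7 + 6 + 7 + 1 = 21 shifts.
Gamma(α, β) with Poisson data over total exposure Σt gives posterior Gamma(α+Σx, β+Σt) = Gamma(102, 39).
Predictive mean over a 7-shift window = T·E[λ|data] = 7·102/39 = 238/13.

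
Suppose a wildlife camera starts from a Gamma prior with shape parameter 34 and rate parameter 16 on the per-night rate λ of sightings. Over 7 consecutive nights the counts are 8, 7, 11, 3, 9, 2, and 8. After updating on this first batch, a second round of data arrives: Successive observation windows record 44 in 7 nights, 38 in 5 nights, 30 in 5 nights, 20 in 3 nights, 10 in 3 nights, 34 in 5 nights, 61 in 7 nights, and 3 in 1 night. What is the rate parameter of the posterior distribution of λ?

Total count: 8 + 7 + 11 + 3 + 9 + 2 + 8 = 48.
Total exposure: 7 nights.
After the first batch: Gamma(34 + 48, 16 + 7) = Gamma(82, 23).
Total count: 44 + 38 + 30 + 20 + 10 + 34 + 61 + 3 = 240.
Total exposure: 7 + 5 + 5 + 3 + 3 + 5 + 7 + 1 = 36 nights.
After the second batch: Gamma(82 + 240, 23 + 36) = Gamma(322, 59).

59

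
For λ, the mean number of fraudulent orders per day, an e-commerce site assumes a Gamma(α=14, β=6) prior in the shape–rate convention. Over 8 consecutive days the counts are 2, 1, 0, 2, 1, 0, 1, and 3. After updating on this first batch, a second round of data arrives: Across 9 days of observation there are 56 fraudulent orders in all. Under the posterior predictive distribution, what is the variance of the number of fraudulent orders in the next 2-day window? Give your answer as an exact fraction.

4000/529

Total count: 2 + 1 + 0 + 2 + 1 + 0 + 1 + 3 = 10.
Total exposure: 8 days.
After the first batch: Gamma(14 + 10, 6 + 8) = Gamma(24, 14).
Total count 56 over total exposure 9 days.
After the second batch: Gamma(24 + 56, 14 + 9) = Gamma(80, 23).
The posterior predictive for a window of length T is Negative Binomial with variance T·α'·(β'+T)/β'² = 2·80·25/529 = 4000/529.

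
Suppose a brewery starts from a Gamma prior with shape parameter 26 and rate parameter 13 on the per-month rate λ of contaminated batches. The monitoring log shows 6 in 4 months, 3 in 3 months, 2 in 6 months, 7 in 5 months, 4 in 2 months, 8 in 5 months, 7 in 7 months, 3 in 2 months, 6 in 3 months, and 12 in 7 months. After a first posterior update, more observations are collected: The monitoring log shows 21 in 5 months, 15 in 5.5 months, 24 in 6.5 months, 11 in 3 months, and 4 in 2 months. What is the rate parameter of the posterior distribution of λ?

Total count: 6 + 3 + 2 + 7 + 4 + 8 + 7 + 3 + 6 + 12 = 58.
Total exposure: 4 + 3 + 6 + 5 + 2 + 5 + 7 + 2 + 3 + 7 = 44 months.
After the first batch: Gamma(26 + 58, 13 + 44) = Gamma(84, 57).
Total count: 21 + 15 + 24 + 11 + 4 = 75.
Total exposure: 5 + 5.5 + 6.5 + 3 + 2 = 22 months.
After the second batch: Gamma(84 + 75, 57 + 22) = Gamma(159, 79).

79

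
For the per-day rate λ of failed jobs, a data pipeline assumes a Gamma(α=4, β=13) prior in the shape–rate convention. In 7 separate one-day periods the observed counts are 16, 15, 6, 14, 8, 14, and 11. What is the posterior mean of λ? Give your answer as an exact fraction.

Total count: 16 + 15 + 6 + 14 + 8 + 14 + 11 = 84.
Total exposure: 7 days.
The Gamma prior is conjugate for the Poisson rate, so λ | data ~ Gamma(4+84, 13+7) = Gamma(88, 20).
Posterior mean = α'/β' = 88/20 = 22/5.

22/5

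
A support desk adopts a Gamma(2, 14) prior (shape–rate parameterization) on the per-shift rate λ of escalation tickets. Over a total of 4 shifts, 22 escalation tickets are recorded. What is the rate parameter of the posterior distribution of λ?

18

Total count 22 over total exposure 4 shifts.
By Gamma–Poisson conjugacy, the posterior is Gamma(α + Σx, β + Σt) = Gamma(2 + 22, 14 + 4) = Gamma(24, 18).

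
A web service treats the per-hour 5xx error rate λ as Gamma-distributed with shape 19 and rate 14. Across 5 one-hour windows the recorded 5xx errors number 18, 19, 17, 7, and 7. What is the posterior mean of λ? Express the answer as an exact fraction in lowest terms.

Total count: 18 + 19 + 17 + 7 + 7 = 68.
Total exposure: 5 hours.
Conjugate update: add total count to the shape and total exposure to the rate, giving Gamma(87, 19).
Posterior mean = α'/β' = 87/19.

87/19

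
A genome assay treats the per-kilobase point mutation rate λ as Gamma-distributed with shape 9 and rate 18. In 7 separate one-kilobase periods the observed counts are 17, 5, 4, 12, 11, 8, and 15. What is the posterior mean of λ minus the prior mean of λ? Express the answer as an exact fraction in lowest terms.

Total count: 17 + 5 + 4 + 12 + 11 + 8 + 15 = 72.
Total exposure: 7 kilobases.
The Gamma prior is conjugate for the Poisson rate, so λ | data ~ Gamma(9+72, 18+7) = Gamma(81, 25).
Posterior mean = 81/25 = 81/25; prior mean = 9/18 = 1/2. Difference = 81/25 − 1/2 = 137/50.

137/50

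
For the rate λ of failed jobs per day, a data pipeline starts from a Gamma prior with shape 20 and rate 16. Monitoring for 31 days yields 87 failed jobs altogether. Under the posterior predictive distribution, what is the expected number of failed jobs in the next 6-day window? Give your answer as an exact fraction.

642/47

Total count 87 over total exposure 31 days.
Posterior: α' = 20 + 87 = 107, β' = 16 + 31 = 47.
Predictive mean over a 6-day window = T·E[λ|data] = 6·107/47 = 642/47.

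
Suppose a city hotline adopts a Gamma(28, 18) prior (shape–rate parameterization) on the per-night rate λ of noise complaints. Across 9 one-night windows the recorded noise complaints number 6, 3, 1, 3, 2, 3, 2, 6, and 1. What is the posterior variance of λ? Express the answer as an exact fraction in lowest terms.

55/729

Total count: 6 + 3 + 1 + 3 + 2 + 3 + 2 + 6 + 1 = 27.
Total exposure: 9 nights.
Gamma(α, β) with Poisson data over total exposure Σt gives posterior Gamma(α+Σx, β+Σt) = Gamma(55, 27).
Posterior variance = α'/β'² = 55/729.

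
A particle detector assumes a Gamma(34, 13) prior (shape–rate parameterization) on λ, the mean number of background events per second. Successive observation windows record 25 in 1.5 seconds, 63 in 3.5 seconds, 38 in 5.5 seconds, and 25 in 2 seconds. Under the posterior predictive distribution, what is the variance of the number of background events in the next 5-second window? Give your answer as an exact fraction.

112850/2601

Total count: 25 + 63 + 38 + 25 = 151.
Total exposure: 1.5 + 3.5 + 5.5 + 2 = 12.5 seconds.
Gamma(α, β) with Poisson data over total exposure Σt gives posterior Gamma(α+Σx, β+Σt) = Gamma(185, 51/2).
The posterior predictive for a window of length T is Negative Binomial with variance T·α'·(β'+T)/β'² = 5·185·(61/2)/(2601/4) = 112850/2601.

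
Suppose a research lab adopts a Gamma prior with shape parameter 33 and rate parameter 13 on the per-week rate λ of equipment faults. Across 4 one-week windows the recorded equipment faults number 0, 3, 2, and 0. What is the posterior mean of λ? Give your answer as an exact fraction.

38/17

Total count: 0 + 3 + 2 + 0 = 5.
Total exposure: 4 weeks.
By Gamma–Poisson conjugacy, the posterior is Gamma(α + Σx, β + Σt) = Gamma(33 + 5, 13 + 4) = Gamma(38, 17).
Posterior mean = α'/β' = 38/17.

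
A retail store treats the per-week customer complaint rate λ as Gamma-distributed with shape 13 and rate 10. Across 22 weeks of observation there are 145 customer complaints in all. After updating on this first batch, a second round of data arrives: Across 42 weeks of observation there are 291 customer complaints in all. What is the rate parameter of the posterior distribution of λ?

Total count 145 over total exposure 22 weeks.
After the first batch: Gamma(13 + 145, 10 + 22) = Gamma(158, 32).
Total count 291 over total exposure 42 weeks.
After the second batch: Gamma(158 + 291, 32 + 42) = Gamma(449, 74).

74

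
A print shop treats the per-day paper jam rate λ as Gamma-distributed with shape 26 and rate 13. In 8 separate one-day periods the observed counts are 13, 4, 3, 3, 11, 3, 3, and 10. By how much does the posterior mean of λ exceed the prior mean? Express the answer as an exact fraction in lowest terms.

34/21

Total count: 13 + 4 + 3 + 3 + 11 + 3 + 3 + 10 = 50.
Total exposure: 8 days.
Conjugate update: add total count to the shape and total exposure to the rate, giving Gamma(76, 21).
Posterior mean = 76/21 = 76/21; prior mean = 26/13 = 2. Difference = 76/21 − 2 = 34/21.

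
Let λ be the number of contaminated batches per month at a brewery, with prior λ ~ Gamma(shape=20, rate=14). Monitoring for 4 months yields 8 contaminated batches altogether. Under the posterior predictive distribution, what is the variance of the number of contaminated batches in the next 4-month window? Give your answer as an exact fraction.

616/81

Total count 8 over total exposure 4 months.
Gamma(α, β) with Poisson data over total exposure Σt gives posterior Gamma(α+Σx, β+Σt) = Gamma(28, 18).
The posterior predictive for a window of length T is Negative Binomial with variance T·α'·(β'+T)/β'² = 4·28·22/324 = 616/81.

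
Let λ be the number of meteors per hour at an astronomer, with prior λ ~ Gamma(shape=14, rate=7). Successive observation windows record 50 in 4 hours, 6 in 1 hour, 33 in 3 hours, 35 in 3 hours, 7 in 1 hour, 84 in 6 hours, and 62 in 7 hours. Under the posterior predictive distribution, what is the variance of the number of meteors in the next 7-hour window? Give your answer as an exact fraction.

Total count: 50 + 6 + 33 + 35 + 7 + 84 + 62 = 277.
Total exposure: 4 + 1 + 3 + 3 + 1 + 6 + 7 = 25 hours.
Posterior: α' = 14 + 277 = 291, β' = 7 + 25 = 32.
The posterior predictive for a window of length T is Negative Binomial with variance T·α'·(β'+T)/β'² = 7·291·39/1024 = 79443/1024.

79443/1024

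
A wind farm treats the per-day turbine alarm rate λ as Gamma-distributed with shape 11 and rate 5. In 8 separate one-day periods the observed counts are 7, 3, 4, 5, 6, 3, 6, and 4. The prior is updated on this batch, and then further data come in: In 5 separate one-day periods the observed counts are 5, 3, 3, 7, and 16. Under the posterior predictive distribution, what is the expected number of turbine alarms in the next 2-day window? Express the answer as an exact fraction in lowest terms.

83/9

Total count: 7 + 3 + 4 + 5 + 6 + 3 + 6 + 4 = 38.
Total exposure: 8 days.
After the first batch: Gamma(11 + 38, 5 + 8) = Gamma(49, 13).
Total count: 5 + 3 + 3 + 7 + 16 = 34.
Total exposure: 5 days.
After the second batch: Gamma(49 + 34, 13 + 5) = Gamma(83, 18).
Predictive mean over a 2-day window = T·E[λ|data] = 2·83/18 = 83/9.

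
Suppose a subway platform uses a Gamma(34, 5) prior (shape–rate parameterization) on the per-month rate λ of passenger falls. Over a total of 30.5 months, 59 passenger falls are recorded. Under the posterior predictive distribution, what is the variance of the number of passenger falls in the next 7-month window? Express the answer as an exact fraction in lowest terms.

Total count 59 over total exposure 30.5 months.
By Gamma–Poisson conjugacy, the posterior is Gamma(α + Σx, β + Σt) = Gamma(34 + 59, 5 + 30.5) = Gamma(93, 71/2).
The posterior predictive for a window of length T is Negative Binomial with variance T·α'·(β'+T)/β'² = 7·93·(85/2)/(5041/4) = 110670/5041.

110670/5041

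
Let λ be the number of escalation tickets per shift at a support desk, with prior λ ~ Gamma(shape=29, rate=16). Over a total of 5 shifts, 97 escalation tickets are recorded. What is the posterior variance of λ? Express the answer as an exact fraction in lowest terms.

2/7

Total count 97 over total exposure 5 shifts.
Gamma(α, β) with Poisson data over total exposure Σt gives posterior Gamma(α+Σx, β+Σt) = Gamma(126, 21).
Posterior variance = α'/β'² = 126/441 = 2/7.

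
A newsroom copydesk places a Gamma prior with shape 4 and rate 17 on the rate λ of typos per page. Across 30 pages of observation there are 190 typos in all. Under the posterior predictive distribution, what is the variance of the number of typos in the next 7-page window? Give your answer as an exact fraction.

73332/2209

Total count 190 over total exposure 30 pages.
Conjugate update: add total count to the shape and total exposure to the rate, giving Gamma(194, 47).
The posterior predictive for a window of length T is Negative Binomial with variance T·α'·(β'+T)/β'² = 7·194·54/2209 = 73332/2209.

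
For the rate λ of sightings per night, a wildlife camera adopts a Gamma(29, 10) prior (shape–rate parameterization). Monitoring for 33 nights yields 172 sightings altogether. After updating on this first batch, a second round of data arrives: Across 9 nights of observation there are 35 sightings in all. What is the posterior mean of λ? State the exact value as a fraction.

59/13

Total count 172 over total exposure 33 nights.
After the first batch: Gamma(29 + 172, 10 + 33) = Gamma(201, 43).
Total count 35 over total exposure 9 nights.
After the second batch: Gamma(201 + 35, 43 + 9) = Gamma(236, 52).
Posterior mean = α'/β' = 236/52 = 59/13.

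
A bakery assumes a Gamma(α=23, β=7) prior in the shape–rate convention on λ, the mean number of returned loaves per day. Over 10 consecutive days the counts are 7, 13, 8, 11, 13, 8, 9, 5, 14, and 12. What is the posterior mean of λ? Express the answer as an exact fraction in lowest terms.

Total count: 7 + 13 + 8 + 11 + 13 + 8 + 9 + 5 + 14 + 12 = 100.
Total exposure: 10 days.
Conjugate update: add total count to the shape and total exposure to the rate, giving Gamma(123, 17).
Posterior mean = α'/β' = 123/17.

123/17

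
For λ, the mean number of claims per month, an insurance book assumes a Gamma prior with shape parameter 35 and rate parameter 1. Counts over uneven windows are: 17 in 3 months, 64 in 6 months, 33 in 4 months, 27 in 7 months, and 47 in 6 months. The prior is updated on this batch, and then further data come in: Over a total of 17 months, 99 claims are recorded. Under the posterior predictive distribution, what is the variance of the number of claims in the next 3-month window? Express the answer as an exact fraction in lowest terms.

Total count: 17 + 64 + 33 + 27 + 47 = 188.
Total exposure: 3 + 6 + 4 + 7 + 6 = 26 months.
After the first batch: Gamma(35 + 188, 1 + 26) = Gamma(223, 27).
Total count 99 over total exposure 17 months.
After the second batch: Gamma(223 + 99, 27 + 17) = Gamma(322, 44).
The posterior predictive for a window of length T is Negative Binomial with variance T·α'·(β'+T)/β'² = 3·322·47/1936 = 22701/968.

22701/968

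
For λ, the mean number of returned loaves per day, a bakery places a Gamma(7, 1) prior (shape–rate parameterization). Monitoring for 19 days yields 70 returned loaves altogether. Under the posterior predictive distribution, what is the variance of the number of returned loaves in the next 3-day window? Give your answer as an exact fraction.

Total count 70 over total exposure 19 days.
By Gamma–Poisson conjugacy, the posterior is Gamma(α + Σx, β + Σt) = Gamma(7 + 70, 1 + 19) = Gamma(77, 20).
The posterior predictive for a window of length T is Negative Binomial with variance T·α'·(β'+T)/β'² = 3·77·23/400 = 5313/400.

5313/400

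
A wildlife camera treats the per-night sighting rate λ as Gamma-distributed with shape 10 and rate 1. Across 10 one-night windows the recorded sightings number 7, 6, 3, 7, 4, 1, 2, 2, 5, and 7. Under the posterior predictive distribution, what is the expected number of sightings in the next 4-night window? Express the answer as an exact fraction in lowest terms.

Total count: 7 + 6 + 3 + 7 + 4 + 1 + 2 + 2 + 5 + 7 = 44.
Total exposure: 10 nights.
Conjugate update: add total count to the shape and total exposure to the rate, giving Gamma(54, 11).
Predictive mean over a 4-night window = T·E[λ|data] = 4·54/11 = 216/11.

216/11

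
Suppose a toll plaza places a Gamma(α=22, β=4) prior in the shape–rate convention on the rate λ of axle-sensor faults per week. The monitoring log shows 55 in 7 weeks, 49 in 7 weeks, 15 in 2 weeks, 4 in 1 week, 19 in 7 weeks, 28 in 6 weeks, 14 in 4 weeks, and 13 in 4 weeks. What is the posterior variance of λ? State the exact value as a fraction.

Total count: 55 + 49 + 15 + 4 + 19 + 28 + 14 + 13 = 197.
Total exposure: 7 + 7 + 2 + 1 + 7 + 6 + 4 + 4 = 38 weeks.
Conjugate update: add total count to the shape and total exposure to the rate, giving Gamma(219, 42).
Posterior variance = α'/β'² = 219/1764 = 73/588.

73/588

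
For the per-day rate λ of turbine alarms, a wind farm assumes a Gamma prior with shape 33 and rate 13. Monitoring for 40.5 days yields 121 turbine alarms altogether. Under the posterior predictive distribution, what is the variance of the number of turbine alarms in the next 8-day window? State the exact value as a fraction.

303072/11449

Total count 121 over total exposure 40.5 days.
Gamma(α, β) with Poisson data over total exposure Σt gives posterior Gamma(α+Σx, β+Σt) = Gamma(154, 107/2).
The posterior predictive for a window of length T is Negative Binomial with variance T·α'·(β'+T)/β'² = 8·154·(123/2)/(11449/4) = 303072/11449.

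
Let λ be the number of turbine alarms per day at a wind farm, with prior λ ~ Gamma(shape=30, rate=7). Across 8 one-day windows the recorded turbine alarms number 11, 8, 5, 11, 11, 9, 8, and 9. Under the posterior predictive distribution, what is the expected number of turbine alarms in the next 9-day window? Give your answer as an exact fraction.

306/5

Total count: 11 + 8 + 5 + 11 + 11 + 9 + 8 + 9 = 72.
Total exposure: 8 days.
Conjugate update: add total count to the shape and total exposure to the rate, giving Gamma(102, 15).
Predictive mean over a 9-day window = T·E[λ|data] = 9·102/15 = 306/5.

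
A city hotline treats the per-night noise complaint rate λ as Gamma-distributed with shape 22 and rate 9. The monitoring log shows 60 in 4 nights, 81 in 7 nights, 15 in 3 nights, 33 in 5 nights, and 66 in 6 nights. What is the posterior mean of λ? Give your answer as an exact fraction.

Total count: 60 + 81 + 15 + 33 + 66 = 255.
Total exposure: 4 + 7 + 3 + 5 + 6 = 25 nights.
By Gamma–Poisson conjugacy, the posterior is Gamma(α + Σx, β + Σt) = Gamma(22 + 255, 9 + 25) = Gamma(277, 34).
Posterior mean = α'/β' = 277/34.

277/34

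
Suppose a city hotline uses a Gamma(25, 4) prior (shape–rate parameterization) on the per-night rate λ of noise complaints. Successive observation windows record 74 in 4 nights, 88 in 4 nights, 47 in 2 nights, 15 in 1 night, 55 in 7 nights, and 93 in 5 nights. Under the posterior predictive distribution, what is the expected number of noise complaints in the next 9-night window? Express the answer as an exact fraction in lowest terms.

397/3

Total count: 74 + 88 + 47 + 15 + 55 + 93 = 372.
Total exposure: 4 + 4 + 2 + 1 + 7 + 5 = 23 nights.
Posterior: α' = 25 + 372 = 397, β' = 4 + 23 = 27.
Predictive mean over a 9-night window = T·E[λ|data] = 9·397/27 = 397/3.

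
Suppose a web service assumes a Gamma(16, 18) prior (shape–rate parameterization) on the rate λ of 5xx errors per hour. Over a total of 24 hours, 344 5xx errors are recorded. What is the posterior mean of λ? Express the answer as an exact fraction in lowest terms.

Total count 344 over total exposure 24 hours.
Gamma(α, β) with Poisson data over total exposure Σt gives posterior Gamma(α+Σx, β+Σt) = Gamma(360, 42).
Posterior mean = α'/β' = 360/42 = 60/7.

60/7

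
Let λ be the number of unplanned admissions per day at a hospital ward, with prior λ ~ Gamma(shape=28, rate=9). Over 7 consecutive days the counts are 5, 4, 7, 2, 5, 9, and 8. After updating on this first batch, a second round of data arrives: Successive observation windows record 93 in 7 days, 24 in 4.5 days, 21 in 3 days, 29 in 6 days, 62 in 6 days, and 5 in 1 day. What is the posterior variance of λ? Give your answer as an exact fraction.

1208/7569

Total count: 5 + 4 + 7 + 2 + 5 + 9 + 8 = 40.
Total exposure: 7 days.
After the first batch: Gamma(28 + 40, 9 + 7) = Gamma(68, 16).
Total count: 93 + 24 + 21 + 29 + 62 + 5 = 234.
Total exposure: 7 + 4.5 + 3 + 6 + 6 + 1 = 27.5 days.
After the second batch: Gamma(68 + 234, 16 + 27.5) = Gamma(302, 87/2).
Posterior variance = α'/β'² = 302/(7569/4) = 1208/7569.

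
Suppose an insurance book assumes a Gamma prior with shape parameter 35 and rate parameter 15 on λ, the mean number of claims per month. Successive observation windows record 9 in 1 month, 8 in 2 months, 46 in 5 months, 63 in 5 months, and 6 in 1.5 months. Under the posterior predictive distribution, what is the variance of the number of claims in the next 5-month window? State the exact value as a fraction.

115230/3481

Total count: 9 + 8 + 46 + 63 + 6 = 132.
Total exposure: 1 + 2 + 5 + 5 + 1.5 = 14.5 months.
The Gamma prior is conjugate for the Poisson rate, so λ | data ~ Gamma(35+132, 15+14.5) = Gamma(167, 59/2).
The posterior predictive for a window of length T is Negative Binomial with variance T·α'·(β'+T)/β'² = 5·167·(69/2)/(3481/4) = 115230/3481.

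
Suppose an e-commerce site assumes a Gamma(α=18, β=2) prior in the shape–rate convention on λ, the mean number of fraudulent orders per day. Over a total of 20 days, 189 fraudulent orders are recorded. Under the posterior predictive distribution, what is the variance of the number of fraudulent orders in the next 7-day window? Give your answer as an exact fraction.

Total count 189 over total exposure 20 days.
The Gamma prior is conjugate for the Poisson rate, so λ | data ~ Gamma(18+189, 2+20) = Gamma(207, 22).
The posterior predictive for a window of length T is Negative Binomial with variance T·α'·(β'+T)/β'² = 7·207·29/484 = 42021/484.

42021/484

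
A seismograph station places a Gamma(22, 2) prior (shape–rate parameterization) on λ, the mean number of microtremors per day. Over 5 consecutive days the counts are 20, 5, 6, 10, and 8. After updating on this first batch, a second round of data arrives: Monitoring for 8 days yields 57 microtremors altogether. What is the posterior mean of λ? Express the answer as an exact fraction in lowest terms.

Total count: 20 + 5 + 6 + 10 + 8 = 49.
Total exposure: 5 days.
After the first batch: Gamma(22 + 49, 2 + 5) = Gamma(71, 7).
Total count 57 over total exposure 8 days.
After the second batch: Gamma(71 + 57, 7 + 8) = Gamma(128, 15).
Posterior mean = α'/β' = 128/15.

128/15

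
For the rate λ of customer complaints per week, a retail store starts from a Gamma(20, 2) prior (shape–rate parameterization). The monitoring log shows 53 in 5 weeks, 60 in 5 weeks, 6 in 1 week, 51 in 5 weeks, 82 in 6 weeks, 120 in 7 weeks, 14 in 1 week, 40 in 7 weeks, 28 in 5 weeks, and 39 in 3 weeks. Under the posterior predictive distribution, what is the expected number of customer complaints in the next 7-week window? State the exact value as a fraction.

Total count: 53 + 60 + 6 + 51 + 82 + 120 + 14 + 40 + 28 + 39 = 493.
Total exposure: 5 + 5 + 1 + 5 + 6 + 7 + 1 + 7 + 5 + 3 = 45 weeks.
By Gamma–Poisson conjugacy, the posterior is Gamma(α + Σx, β + Σt) = Gamma(20 + 493, 2 + 45) = Gamma(513, 47).
Predictive mean over a 7-week window = T·E[λ|data] = 7·513/47 = 3591/47.

3591/47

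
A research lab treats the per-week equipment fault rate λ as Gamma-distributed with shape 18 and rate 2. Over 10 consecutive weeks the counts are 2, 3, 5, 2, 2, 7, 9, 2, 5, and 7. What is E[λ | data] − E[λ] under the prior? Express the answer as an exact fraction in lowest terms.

Total count: 2 + 3 + 5 + 2 + 2 + 7 + 9 + 2 + 5 + 7 = 44.
Total exposure: 10 weeks.
Conjugate update: add total count to the shape and total exposure to the rate, giving Gamma(62, 12).
Posterior mean = 62/12 = 31/6; prior mean = 18/2 = 9. Difference = 31/6 − 9 = -23/6.

-23/6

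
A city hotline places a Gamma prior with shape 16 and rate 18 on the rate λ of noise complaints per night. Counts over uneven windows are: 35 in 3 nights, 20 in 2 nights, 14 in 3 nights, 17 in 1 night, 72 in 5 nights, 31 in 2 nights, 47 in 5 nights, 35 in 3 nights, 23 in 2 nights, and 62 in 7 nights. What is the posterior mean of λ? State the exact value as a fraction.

Total count: 35 + 20 + 14 + 17 + 72 + 31 + 47 + 35 + 23 + 62 = 356.
Total exposure: 3 + 2 + 3 + 1 + 5 + 2 + 5 + 3 + 2 + 7 = 33 nights.
Conjugate update: add total count to the shape and total exposure to the rate, giving Gamma(372, 51).
Posterior mean = α'/β' = 372/51 = 124/17.

124/17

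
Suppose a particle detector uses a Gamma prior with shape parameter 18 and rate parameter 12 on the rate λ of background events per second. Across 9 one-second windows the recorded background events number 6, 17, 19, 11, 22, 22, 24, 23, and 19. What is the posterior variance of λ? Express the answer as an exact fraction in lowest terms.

181/441

Total count: 6 + 17 + 19 + 11 + 22 + 22 + 24 + 23 + 19 = 163.
Total exposure: 9 seconds.
The Gamma prior is conjugate for the Poisson rate, so λ | data ~ Gamma(18+163, 12+9) = Gamma(181, 21).
Posterior variance = α'/β'² = 181/441.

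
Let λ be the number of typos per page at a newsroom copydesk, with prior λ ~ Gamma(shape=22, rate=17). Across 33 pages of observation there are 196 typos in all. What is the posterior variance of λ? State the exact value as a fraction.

109/1250

Total count 196 over total exposure 33 pages.
Conjugate update: add total count to the shape and total exposure to the rate, giving Gamma(218, 50).
Posterior variance = α'/β'² = 218/2500 = 109/1250.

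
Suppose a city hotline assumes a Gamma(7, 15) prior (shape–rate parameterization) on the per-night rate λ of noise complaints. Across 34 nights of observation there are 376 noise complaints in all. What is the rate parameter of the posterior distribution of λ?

Total count 376 over total exposure 34 nights.
Conjugate update: add total count to the shape and total exposure to the rate, giving Gamma(383, 49).

49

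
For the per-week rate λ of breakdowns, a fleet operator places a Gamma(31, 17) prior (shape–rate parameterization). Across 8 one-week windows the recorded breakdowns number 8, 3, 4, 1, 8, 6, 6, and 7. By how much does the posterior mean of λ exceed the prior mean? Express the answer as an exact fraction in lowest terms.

Total count: 8 + 3 + 4 + 1 + 8 + 6 + 6 + 7 = 43.
Total exposure: 8 weeks.
The Gamma prior is conjugate for the Poisson rate, so λ | data ~ Gamma(31+43, 17+8) = Gamma(74, 25).
Posterior mean = 74/25 = 74/25; prior mean = 31/17 = 31/17. Difference = 74/25 − 31/17 = 483/425.

483/425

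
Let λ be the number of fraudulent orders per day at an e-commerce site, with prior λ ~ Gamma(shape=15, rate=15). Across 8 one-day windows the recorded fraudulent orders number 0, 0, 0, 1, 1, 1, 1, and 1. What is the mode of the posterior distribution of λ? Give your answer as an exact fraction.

Total count: 0 + 0 + 0 + 1 + 1 + 1 + 1 + 1 = 5.
Total exposure: 8 days.
The Gamma prior is conjugate for the Poisson rate, so λ | data ~ Gamma(15+5, 15+8) = Gamma(20, 23).
Posterior mode = (α'−1)/β' = 19/23.

19/23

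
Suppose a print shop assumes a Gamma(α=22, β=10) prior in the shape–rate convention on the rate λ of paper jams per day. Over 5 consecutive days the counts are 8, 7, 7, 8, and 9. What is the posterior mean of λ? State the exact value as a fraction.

Total count: 8 + 7 + 7 + 8 + 9 = 39.
Total exposure: 5 days.
Gamma(α, β) with Poisson data over total exposure Σt gives posterior Gamma(α+Σx, β+Σt) = Gamma(61, 15).
Posterior mean = α'/β' = 61/15.

61/15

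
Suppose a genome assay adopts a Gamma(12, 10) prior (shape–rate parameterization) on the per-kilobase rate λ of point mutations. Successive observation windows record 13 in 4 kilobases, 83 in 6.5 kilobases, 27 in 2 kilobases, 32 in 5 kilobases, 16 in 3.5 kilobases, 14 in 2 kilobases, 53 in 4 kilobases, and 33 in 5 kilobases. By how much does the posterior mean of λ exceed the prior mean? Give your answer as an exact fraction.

1163/210

Total count: 13 + 83 + 27 + 32 + 16 + 14 + 53 + 33 = 271.
Total exposure: 4 + 6.5 + 2 + 5 + 3.5 + 2 + 4 + 5 = 32 kilobases.
Posterior: α' = 12 + 271 = 283, β' = 10 + 32 = 42.
Posterior mean = 283/42 = 283/42; prior mean = 12/10 = 6/5. Difference = 283/42 − 6/5 = 1163/210.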